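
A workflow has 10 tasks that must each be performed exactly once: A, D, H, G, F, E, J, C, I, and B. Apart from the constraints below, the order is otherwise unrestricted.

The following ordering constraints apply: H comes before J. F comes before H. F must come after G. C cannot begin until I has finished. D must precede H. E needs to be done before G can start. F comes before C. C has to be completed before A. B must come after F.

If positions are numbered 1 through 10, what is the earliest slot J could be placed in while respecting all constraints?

Every task that must precede J has to come before it. Tracing all chains that end at J, those tasks are: D, H, G, F, E — 5 in total.
With 5 mandatory predecessors, the earliest J can sit is position 5+1 = 6, and placing just those 5 first achieves it.

6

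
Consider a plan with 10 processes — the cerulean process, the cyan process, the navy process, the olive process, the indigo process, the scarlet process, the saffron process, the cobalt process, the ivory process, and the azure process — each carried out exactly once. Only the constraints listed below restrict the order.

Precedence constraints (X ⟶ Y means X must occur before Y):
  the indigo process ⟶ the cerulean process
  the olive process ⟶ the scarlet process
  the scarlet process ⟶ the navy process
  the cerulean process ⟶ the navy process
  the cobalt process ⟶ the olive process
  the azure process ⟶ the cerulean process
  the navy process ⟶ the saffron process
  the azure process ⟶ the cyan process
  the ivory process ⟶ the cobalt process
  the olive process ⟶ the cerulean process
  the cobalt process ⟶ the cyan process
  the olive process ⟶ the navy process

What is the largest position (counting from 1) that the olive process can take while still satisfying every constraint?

6

Every process that must follow the olive process has to come after it. Tracing all chains starting from the olive process, those processes are: the cerulean process, the navy process, the scarlet process, the saffron process — 4 in total.
With 4 mandatory successors out of 10 processes total, the latest slot for the olive process is 10−4 = 6, and it's reachable by doing all non-successors before the olive process.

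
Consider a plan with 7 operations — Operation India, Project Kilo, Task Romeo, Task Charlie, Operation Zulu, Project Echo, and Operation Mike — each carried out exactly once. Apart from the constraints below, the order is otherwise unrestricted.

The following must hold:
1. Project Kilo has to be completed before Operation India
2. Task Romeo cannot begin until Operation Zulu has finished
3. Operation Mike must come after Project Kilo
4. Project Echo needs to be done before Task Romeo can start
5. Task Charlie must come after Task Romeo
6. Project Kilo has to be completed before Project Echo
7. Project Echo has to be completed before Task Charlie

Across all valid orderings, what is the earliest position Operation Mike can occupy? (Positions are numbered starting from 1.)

2

The only operation forced before Operation Mike (directly or transitively) is Project Kilo.
With 1 mandatory predecessor, the earliest Operation Mike can sit is position 1+1 = 2, and placing just that one first achieves it.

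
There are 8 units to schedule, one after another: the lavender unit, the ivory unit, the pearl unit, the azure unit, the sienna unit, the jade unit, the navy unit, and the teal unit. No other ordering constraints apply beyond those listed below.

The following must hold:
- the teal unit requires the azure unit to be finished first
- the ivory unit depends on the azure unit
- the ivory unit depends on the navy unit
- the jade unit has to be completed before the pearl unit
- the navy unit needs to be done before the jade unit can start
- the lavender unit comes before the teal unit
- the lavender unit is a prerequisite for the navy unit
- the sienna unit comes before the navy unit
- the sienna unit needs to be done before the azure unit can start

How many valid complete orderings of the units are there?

85

The units with no prerequisites are the lavender unit, the sienna unit; any of them can be placed first.
Systematically extending each partial ordering one unit at a time and counting, there are 85 complete orderings.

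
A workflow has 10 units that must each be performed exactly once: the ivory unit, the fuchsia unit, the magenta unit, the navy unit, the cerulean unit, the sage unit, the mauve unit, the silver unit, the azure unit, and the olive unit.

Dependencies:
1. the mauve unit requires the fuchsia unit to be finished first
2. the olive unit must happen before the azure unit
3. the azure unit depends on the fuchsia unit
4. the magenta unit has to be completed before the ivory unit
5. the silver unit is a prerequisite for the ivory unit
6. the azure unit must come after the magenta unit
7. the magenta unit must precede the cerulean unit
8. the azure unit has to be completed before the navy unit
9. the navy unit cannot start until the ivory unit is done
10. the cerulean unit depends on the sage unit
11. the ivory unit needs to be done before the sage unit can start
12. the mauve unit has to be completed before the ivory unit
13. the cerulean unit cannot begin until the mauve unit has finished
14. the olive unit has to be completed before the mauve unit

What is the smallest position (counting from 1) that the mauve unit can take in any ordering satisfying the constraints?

The units that are forced before the mauve unit, directly or transitively, are the fuchsia unit, the olive unit. That's 2 units.
So at minimum 2 units come before the mauve unit, putting the mauve unit no earlier than position 3. That position is achievable by scheduling exactly those predecessors first.

3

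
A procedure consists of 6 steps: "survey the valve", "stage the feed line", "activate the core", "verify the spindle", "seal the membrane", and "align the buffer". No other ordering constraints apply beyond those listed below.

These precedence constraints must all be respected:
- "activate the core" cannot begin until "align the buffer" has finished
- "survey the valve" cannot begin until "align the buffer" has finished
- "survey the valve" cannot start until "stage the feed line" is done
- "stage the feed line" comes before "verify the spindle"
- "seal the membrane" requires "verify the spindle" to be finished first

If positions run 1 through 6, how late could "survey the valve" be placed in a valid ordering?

Nothing depends on "survey the valve", so it can be the final step, position 6.

6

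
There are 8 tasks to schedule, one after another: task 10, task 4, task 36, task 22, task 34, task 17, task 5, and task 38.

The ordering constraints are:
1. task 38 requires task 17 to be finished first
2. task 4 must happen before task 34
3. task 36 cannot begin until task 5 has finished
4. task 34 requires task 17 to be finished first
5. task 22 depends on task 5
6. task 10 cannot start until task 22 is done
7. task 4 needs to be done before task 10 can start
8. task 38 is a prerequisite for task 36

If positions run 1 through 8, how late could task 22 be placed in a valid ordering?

The only task forced after task 22 (directly or by a chain) is task 10.
So at least 1 task follows task 22, putting task 22 no later than position 7. That position is achievable by scheduling everything else first.

7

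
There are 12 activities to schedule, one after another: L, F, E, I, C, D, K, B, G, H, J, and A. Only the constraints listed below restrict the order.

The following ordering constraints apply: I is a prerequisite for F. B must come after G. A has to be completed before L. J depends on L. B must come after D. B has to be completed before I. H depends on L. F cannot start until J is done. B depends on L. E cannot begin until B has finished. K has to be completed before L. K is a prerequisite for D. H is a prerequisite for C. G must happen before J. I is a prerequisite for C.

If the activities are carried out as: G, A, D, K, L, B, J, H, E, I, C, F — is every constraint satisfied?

No

Here K comes after D.
That contradicts the constraint that K must precede D.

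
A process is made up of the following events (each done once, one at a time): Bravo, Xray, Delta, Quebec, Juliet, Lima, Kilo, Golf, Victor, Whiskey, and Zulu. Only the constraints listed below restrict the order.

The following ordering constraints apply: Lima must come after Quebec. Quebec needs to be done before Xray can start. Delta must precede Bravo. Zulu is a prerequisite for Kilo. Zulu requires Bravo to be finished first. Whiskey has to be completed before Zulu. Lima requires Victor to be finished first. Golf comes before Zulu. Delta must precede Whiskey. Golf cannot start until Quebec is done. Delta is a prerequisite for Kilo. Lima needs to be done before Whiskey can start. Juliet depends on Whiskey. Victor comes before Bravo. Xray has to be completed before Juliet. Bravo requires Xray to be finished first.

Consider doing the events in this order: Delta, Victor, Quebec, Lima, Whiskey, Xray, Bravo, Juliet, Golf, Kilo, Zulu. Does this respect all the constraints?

The sequence places Kilo ahead of Zulu.
But one of the constraints requires Zulu before Kilo, so this ordering violates it.

No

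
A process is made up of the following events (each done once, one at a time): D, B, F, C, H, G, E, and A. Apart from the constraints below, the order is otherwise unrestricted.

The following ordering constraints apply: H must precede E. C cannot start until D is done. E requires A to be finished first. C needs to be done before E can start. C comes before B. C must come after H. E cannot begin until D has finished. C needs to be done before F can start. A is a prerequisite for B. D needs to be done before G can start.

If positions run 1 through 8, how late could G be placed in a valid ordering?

G has no required successors, so nothing stops it from going last (position 8).

8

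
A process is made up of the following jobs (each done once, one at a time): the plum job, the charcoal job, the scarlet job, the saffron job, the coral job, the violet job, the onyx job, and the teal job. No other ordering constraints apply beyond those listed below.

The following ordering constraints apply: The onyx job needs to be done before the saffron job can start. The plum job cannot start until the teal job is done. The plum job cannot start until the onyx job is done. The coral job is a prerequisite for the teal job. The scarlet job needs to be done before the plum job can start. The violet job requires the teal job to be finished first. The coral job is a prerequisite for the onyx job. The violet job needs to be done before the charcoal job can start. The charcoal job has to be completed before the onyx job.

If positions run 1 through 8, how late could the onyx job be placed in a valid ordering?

Every job that must follow the onyx job has to come after it. Tracing all chains starting from the onyx job, those jobs are: the plum job, the saffron job — 2 in total.
So at least 2 jobs follow the onyx job, putting the onyx job no later than position 6. That position is achievable by scheduling everything else first.

6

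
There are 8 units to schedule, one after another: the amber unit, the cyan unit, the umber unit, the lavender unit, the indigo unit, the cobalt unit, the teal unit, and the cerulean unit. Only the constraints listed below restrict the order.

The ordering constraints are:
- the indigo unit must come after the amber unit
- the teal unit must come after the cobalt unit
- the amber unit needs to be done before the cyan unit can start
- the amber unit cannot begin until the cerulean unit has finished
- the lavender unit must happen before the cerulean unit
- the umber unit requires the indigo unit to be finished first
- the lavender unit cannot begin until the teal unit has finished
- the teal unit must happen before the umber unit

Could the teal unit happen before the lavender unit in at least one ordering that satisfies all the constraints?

The constraints force the teal unit before the lavender unit, so yes — every valid ordering has the teal unit earlier.

Yes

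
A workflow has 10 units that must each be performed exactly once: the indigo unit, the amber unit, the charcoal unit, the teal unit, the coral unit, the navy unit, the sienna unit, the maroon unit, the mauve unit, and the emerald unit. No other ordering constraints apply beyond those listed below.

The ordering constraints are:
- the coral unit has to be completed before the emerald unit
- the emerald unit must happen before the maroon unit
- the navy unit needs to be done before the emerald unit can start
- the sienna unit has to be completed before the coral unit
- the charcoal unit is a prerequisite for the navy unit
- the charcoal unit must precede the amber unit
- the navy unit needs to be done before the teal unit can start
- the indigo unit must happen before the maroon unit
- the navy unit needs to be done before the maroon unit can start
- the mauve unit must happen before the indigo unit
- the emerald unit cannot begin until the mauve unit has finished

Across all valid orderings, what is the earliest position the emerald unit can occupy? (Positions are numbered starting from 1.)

The units that are forced before the emerald unit, directly or transitively, are the charcoal unit, the coral unit, the navy unit, the sienna unit, the mauve unit. That's 5 units.
So at minimum 5 units come before the emerald unit, putting the emerald unit no earlier than position 6. That position is achievable by scheduling exactly those predecessors first.

6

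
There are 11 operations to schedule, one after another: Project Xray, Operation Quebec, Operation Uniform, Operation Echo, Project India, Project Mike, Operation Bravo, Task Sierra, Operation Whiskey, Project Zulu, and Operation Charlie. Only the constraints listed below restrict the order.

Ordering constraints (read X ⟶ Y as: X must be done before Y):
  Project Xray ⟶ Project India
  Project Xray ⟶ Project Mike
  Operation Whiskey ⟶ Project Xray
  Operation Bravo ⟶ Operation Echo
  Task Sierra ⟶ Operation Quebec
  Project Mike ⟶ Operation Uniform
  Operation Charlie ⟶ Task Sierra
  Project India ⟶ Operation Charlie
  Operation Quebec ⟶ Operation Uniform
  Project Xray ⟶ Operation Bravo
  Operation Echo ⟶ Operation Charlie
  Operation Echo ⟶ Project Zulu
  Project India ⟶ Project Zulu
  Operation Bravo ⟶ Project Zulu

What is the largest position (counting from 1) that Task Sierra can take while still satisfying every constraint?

The operations that are forced after Task Sierra, directly or by a chain of constraints, are Operation Quebec, Operation Uniform. That's 2 operations.
So at least 2 operations follow Task Sierra, putting Task Sierra no later than position 9. That position is achievable by scheduling everything else first.

9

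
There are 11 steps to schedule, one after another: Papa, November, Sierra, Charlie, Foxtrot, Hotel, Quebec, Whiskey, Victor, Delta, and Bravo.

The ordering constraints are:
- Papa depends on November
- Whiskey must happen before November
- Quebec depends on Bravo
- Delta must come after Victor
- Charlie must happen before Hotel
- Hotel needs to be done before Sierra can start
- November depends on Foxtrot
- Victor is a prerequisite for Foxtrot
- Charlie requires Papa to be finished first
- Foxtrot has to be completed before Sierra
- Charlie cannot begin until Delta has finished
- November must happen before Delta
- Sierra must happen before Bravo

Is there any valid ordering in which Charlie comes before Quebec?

Every valid ordering already has Charlie before Quebec (the constraints require it), so in particular at least one does.

Yes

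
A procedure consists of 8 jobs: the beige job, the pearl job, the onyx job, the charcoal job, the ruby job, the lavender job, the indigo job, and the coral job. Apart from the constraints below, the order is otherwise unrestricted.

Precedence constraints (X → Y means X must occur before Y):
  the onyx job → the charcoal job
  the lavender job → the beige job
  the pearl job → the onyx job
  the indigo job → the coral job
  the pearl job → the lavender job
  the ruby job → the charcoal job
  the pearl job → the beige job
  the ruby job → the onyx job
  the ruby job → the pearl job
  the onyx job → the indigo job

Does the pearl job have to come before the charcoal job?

Yes

Chaining the stated constraints: the pearl job → the onyx job → the charcoal job.
That forces the pearl job before the charcoal job in every valid schedule.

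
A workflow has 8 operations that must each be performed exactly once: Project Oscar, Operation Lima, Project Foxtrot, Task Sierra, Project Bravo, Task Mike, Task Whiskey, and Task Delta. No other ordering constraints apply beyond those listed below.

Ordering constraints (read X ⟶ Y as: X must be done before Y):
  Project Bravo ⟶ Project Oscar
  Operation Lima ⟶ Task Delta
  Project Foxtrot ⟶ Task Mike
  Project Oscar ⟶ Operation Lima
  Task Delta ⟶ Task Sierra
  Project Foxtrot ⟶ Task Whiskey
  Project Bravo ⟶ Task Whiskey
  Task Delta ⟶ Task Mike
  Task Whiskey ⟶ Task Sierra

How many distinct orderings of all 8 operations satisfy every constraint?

The operations with no prerequisites are Project Foxtrot, Project Bravo; any of them can be placed first.
Enumerating by repeatedly choosing an available operation (one whose prerequisites are all placed) gives 33 distinct complete orderings.

33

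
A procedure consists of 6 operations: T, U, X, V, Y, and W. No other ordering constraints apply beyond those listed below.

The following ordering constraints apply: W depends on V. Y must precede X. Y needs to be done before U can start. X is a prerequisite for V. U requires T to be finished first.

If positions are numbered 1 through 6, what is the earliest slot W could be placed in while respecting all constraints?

4

The operations that are forced before W, directly or transitively, are X, V, Y. That's 3 operations.
So at minimum 3 operations come before W, putting W no earlier than position 4. That position is achievable by scheduling exactly those predecessors first.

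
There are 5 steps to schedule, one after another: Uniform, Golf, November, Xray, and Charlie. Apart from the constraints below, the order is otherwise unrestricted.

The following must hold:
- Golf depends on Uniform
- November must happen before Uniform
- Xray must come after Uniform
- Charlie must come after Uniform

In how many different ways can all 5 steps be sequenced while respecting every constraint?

6

Only November has no prerequisites, so it must go first.
Enumerating by repeatedly choosing an available step (one whose prerequisites are all placed) gives 6 distinct complete orderings.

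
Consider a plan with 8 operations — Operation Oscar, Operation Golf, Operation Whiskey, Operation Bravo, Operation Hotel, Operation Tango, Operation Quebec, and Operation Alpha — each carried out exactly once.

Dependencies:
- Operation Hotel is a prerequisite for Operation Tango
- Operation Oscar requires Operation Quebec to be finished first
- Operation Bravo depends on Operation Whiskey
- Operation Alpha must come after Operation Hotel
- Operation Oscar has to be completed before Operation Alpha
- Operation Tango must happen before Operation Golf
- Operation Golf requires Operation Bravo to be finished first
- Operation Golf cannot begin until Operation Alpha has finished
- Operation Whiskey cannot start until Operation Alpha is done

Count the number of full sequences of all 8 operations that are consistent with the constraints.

15

The operations with no prerequisites are Operation Hotel, Operation Quebec; any of them can be placed first.
Enumerating by repeatedly choosing an available operation (one whose prerequisites are all placed) gives 15 distinct complete orderings.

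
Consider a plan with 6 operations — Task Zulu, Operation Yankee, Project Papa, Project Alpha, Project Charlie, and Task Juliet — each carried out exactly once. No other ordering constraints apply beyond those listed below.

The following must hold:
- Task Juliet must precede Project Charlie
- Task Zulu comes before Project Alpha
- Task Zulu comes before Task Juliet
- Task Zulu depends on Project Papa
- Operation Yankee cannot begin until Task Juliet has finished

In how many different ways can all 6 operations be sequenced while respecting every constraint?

Only Project Papa has no prerequisites, so it must go first.
Counting all ways to extend the partial order to a total order gives 8.

8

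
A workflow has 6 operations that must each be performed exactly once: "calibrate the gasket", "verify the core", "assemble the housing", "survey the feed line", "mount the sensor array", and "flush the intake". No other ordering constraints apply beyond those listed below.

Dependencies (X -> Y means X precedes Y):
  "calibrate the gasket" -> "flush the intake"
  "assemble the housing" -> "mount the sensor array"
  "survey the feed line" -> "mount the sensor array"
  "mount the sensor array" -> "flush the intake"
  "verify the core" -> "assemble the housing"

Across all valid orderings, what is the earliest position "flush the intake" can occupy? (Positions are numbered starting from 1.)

6

The operations that are forced before "flush the intake", directly or transitively, are "calibrate the gasket", "verify the core", "assemble the housing", "survey the feed line", "mount the sensor array". That's 5 operations.
With 5 mandatory predecessors, the earliest "flush the intake" can sit is position 5+1 = 6, and placing just those 5 first achieves it.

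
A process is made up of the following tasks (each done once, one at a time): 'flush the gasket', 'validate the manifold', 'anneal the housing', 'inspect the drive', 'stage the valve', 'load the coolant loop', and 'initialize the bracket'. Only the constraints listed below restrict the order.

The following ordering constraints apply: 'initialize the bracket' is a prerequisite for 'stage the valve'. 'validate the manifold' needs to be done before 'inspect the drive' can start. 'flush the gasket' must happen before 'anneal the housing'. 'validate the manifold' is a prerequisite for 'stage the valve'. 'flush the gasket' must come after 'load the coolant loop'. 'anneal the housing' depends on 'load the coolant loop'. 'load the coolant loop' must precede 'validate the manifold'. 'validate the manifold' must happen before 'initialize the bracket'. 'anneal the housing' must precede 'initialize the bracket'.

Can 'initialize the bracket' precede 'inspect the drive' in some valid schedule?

Nothing in the constraints forces 'inspect the drive' before 'initialize the bracket' — there is no chain from 'inspect the drive' to 'initialize the bracket'.
So a valid ordering placing 'initialize the bracket' earlier than 'inspect the drive' exists.

Yes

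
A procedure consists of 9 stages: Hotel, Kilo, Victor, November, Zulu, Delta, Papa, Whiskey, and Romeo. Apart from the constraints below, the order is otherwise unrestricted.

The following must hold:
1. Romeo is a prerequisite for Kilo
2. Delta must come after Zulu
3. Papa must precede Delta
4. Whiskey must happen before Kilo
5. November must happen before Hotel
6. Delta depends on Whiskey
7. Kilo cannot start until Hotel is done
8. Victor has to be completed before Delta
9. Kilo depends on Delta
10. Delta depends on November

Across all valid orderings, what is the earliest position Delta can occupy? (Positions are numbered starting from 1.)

6

The stages that are forced before Delta, directly or transitively, are Victor, November, Zulu, Papa, Whiskey. That's 5 stages.
With 5 mandatory predecessors, the earliest Delta can sit is position 5+1 = 6, and placing just those 5 first achieves it.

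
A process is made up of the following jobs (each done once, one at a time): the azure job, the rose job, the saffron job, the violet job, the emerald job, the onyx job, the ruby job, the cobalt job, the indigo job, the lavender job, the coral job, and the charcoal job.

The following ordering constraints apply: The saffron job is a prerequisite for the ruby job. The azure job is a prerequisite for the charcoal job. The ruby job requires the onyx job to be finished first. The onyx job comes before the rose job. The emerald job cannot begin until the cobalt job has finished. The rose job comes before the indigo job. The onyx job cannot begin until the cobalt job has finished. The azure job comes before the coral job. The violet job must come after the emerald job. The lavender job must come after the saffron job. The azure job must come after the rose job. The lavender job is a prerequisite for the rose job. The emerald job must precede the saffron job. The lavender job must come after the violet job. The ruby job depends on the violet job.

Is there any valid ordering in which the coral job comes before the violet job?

No

Following the violet job → the lavender job → the rose job → the azure job → the coral job, the violet job must precede the coral job in every valid ordering.
Hence the coral job can never be scheduled before the violet job.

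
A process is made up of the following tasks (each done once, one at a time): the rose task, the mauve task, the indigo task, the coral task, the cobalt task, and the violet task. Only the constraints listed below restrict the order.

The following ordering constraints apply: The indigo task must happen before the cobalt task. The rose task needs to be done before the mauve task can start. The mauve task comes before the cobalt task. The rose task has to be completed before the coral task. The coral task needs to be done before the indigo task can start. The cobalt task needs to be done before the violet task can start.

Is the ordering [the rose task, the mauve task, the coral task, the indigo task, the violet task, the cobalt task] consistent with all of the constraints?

Here the cobalt task comes after the violet task.
But one of the constraints requires the cobalt task before the violet task, so this ordering violates it.

No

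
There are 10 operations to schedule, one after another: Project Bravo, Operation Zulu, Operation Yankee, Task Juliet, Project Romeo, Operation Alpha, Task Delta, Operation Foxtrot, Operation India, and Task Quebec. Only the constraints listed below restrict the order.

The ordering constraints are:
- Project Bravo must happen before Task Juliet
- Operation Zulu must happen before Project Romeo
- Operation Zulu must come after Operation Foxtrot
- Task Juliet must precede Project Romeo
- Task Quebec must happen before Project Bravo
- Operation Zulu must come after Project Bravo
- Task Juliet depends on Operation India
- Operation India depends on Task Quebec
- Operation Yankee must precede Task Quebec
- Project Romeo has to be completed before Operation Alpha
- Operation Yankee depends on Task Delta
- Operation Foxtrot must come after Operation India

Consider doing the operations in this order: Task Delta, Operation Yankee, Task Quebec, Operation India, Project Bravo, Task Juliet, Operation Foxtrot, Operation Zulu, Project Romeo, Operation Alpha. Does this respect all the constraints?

Yes

Checking each listed constraint against this order: for instance, Operation India is in position 4 and Operation Foxtrot in position 7, so that constraint holds — and the remaining constraints check out the same way.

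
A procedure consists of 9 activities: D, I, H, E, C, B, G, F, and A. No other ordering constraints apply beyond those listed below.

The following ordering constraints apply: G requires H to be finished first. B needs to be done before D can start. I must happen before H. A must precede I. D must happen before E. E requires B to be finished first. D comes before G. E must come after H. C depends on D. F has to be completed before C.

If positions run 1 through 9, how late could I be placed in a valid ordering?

6

Every activity that must follow I has to come after it. Tracing all chains starting from I, those activities are: H, E, G — 3 in total.
So at least 3 activities follow I, putting I no later than position 6. That position is achievable by scheduling everything else first.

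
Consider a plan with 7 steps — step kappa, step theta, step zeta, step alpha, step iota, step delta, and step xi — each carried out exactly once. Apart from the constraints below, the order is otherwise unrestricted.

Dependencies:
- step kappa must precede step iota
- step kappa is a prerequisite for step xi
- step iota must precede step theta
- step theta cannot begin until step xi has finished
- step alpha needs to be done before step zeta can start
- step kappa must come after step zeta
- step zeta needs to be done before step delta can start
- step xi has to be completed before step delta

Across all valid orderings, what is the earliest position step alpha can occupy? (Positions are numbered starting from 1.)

1

Nothing is required before step alpha; it can be the very first step.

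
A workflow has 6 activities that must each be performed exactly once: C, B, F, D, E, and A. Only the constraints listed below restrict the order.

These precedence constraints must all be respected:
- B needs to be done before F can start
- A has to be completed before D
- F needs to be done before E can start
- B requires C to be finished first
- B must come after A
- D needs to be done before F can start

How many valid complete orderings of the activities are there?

2 activities have no prerequisites (C, A), so any of them could come first.
Enumerating by repeatedly choosing an available activity (one whose prerequisites are all placed) gives 5 distinct complete orderings.

5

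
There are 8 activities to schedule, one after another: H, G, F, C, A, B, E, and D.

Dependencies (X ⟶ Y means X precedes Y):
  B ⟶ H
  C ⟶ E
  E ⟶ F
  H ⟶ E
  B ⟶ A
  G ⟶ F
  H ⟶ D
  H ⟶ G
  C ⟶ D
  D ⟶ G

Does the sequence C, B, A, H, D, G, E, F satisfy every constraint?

Yes

Every stated constraint is respected: C sits at position 1, ahead of E at position 7, and each of the other listed pairs likewise has the predecessor earlier in the sequence.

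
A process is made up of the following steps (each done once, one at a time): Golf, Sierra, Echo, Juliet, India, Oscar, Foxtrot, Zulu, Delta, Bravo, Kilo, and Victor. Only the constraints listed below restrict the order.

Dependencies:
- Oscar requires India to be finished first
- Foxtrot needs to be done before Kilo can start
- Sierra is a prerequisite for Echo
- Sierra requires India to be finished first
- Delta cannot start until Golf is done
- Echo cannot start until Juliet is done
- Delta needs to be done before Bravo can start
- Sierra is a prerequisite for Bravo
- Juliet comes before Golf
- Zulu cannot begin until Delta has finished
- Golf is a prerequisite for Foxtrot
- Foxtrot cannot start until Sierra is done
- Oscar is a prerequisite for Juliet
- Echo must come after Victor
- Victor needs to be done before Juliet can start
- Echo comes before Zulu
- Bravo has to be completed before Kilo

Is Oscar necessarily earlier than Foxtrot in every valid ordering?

Chaining the stated constraints: Oscar → Juliet → Golf → Foxtrot.
That forces Oscar before Foxtrot in every valid schedule.

Yes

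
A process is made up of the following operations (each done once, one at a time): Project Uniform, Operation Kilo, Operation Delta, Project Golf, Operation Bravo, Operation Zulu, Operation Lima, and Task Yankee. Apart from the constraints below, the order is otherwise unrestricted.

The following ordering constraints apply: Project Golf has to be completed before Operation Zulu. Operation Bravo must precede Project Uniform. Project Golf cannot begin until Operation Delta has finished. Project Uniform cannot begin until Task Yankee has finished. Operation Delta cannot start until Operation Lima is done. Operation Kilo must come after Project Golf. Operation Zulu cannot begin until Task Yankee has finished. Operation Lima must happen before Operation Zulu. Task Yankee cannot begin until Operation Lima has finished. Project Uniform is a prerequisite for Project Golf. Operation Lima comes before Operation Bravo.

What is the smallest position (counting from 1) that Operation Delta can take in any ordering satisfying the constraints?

Working backwards through the constraints from Operation Delta, its only required predecessor is Operation Lima.
So at minimum 1 operation comes before Operation Delta, putting Operation Delta no earlier than position 2. That position is achievable by scheduling exactly that predecessor first.

2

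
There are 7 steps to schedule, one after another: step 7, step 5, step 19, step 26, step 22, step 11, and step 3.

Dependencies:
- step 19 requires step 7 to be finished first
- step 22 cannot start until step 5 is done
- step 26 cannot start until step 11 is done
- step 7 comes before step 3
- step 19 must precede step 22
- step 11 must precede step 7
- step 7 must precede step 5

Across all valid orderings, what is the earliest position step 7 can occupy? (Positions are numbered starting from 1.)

2

The only step forced before step 7 (directly or transitively) is step 11.
With 1 mandatory predecessor, the earliest step 7 can sit is position 1+1 = 2, and placing just that one first achieves it.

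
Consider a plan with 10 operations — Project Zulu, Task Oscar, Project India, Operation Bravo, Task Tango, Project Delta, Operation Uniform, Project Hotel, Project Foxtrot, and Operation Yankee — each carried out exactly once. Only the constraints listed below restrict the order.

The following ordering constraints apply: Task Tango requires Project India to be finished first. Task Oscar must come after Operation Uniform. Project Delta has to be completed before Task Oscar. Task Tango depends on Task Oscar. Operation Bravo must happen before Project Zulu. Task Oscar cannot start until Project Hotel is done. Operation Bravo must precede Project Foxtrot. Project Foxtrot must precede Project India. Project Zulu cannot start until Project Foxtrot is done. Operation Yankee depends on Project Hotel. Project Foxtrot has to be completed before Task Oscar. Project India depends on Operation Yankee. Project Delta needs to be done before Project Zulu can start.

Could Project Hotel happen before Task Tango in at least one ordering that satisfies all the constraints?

Yes

Project Hotel is actually forced before Task Tango by the constraints, so certainly some valid ordering has Project Hotel first.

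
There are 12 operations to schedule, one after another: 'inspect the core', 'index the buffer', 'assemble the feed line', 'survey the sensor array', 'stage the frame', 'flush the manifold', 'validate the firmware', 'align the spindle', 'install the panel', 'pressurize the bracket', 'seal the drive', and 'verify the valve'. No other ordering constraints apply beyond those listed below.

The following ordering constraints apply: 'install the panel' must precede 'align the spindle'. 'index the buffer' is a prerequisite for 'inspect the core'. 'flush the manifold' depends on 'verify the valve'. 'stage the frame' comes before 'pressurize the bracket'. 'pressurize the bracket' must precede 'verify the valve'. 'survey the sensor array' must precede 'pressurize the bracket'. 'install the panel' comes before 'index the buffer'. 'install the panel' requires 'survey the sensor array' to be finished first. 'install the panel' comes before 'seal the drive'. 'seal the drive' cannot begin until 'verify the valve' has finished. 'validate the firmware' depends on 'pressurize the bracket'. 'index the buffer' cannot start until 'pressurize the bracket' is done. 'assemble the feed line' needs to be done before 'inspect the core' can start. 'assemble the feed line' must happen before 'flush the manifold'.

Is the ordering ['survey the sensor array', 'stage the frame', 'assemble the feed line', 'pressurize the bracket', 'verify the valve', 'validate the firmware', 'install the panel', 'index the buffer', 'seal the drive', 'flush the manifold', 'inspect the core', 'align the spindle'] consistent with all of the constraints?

Going through the constraints one by one, each required predecessor appears earlier in the sequence than its dependent — e.g. 'assemble the feed line' (position 3) is before 'inspect the core' (position 11), as required.

Yes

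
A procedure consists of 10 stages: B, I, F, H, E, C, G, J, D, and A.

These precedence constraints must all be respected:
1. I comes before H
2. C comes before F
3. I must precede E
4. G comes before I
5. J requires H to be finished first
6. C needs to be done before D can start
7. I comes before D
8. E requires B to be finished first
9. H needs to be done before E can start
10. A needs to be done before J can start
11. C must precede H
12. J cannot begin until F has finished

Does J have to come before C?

No

There is a chain C → F → J, which puts C before J.
So J does not have to come before C — it cannot.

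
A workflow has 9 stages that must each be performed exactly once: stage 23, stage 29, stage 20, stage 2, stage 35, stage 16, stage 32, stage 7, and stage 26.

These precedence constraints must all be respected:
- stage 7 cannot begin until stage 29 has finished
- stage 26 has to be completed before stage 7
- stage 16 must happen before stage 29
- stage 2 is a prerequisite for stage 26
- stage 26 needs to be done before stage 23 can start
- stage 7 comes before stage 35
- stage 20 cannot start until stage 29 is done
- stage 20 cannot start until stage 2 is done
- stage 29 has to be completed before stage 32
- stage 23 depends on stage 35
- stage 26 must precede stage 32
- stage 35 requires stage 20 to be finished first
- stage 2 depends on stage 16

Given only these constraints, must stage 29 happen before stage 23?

Yes

Chaining the stated constraints: stage 29 → stage 20 → stage 35 → stage 23.
Hence stage 29 necessarily comes before stage 23.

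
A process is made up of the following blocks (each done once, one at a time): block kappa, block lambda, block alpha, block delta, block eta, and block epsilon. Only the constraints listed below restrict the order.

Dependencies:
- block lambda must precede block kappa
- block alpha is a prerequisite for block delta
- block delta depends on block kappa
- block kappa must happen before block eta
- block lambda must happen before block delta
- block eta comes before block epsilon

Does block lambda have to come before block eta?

Yes

Chaining the stated constraints: block lambda → block kappa → block eta.
Hence block lambda necessarily comes before block eta.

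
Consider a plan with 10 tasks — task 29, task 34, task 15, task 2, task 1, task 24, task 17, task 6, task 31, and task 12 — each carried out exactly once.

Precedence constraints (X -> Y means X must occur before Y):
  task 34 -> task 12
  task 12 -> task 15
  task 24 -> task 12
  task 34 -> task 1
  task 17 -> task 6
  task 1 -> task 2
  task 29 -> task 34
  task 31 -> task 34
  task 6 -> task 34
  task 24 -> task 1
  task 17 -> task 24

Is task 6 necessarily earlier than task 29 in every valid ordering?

Task 6 and task 29 are not related by any chain of constraints.
So task 6 can come before task 29 or after — it is not forced.

No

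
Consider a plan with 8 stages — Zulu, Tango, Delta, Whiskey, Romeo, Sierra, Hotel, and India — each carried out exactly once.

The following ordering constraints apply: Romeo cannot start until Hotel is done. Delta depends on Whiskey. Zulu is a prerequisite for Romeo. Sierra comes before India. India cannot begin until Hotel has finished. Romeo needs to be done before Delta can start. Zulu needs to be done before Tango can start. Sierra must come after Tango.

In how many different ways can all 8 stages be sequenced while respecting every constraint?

178

The stages with no prerequisites are Zulu, Whiskey, Hotel; any of them can be placed first.
Counting all ways to extend the partial order to a total order gives 178.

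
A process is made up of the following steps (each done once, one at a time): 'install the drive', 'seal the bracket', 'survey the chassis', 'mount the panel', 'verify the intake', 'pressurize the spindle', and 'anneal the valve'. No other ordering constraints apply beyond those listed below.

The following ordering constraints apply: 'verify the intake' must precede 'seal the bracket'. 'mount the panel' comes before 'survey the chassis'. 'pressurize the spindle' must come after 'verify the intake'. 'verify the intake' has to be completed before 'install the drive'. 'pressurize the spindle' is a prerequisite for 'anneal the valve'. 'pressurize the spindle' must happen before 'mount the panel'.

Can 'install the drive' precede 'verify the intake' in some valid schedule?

There is a dependency chain 'verify the intake' → 'install the drive', so 'install the drive' always comes after 'verify the intake'.
So no valid ordering can have 'install the drive' before 'verify the intake'.

No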